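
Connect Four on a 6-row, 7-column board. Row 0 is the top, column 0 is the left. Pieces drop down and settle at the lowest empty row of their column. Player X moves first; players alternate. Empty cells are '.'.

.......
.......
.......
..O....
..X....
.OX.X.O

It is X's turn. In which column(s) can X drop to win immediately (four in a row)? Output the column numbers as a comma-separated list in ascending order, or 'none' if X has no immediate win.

col 0: drop X → no win
col 1: drop X → no win
col 2: drop X → no win
col 3: drop X → no win
col 4: drop X → no win
col 5: drop X → no win
col 6: drop X → no win

Answer: none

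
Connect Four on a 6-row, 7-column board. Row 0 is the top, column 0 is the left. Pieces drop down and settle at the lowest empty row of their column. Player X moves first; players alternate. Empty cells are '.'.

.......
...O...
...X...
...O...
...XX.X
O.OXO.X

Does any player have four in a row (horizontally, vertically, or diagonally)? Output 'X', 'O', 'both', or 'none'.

none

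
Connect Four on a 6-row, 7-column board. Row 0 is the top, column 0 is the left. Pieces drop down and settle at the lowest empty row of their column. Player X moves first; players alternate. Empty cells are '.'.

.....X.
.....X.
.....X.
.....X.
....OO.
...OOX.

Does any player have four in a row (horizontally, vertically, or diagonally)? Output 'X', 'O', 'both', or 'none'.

X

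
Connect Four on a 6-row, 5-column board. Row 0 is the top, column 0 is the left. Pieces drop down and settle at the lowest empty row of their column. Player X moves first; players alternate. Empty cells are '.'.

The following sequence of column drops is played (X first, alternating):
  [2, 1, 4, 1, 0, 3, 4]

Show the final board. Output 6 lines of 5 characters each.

Move 1: X drops in col 2, lands at row 5
Move 2: O drops in col 1, lands at row 5
Move 3: X drops in col 4, lands at row 5
Move 4: O drops in col 1, lands at row 4
Move 5: X drops in col 0, lands at row 5
Move 6: O drops in col 3, lands at row 5
Move 7: X drops in col 4, lands at row 4

Answer: .....
.....
.....
.....
.O..X
XOXOX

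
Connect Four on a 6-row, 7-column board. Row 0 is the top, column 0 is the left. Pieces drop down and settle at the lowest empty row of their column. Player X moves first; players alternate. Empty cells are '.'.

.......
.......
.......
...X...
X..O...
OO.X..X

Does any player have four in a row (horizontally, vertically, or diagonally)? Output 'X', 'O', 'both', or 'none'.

none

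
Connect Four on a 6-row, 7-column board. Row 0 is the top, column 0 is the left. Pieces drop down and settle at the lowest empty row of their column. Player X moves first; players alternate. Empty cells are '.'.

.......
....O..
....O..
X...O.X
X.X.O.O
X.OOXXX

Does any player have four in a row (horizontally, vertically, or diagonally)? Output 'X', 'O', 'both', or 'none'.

O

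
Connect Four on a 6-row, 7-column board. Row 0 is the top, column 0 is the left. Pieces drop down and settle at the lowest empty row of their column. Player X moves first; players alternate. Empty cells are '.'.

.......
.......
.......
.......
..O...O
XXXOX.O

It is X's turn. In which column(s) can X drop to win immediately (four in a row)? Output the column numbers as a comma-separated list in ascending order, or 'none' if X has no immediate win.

col 0: drop X → no win
col 1: drop X → no win
col 2: drop X → no win
col 3: drop X → no win
col 4: drop X → no win
col 5: drop X → no win
col 6: drop X → no win

Answer: none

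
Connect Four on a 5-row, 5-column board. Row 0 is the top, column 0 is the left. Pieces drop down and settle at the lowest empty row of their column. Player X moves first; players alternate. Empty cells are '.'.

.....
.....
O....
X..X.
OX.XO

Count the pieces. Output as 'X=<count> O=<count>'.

X=4 O=3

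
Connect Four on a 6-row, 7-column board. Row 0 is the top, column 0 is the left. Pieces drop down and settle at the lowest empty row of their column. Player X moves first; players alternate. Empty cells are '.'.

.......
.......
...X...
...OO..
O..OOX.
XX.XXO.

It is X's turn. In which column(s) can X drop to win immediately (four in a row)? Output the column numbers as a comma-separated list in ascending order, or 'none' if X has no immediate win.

col 0: drop X → no win
col 1: drop X → no win
col 2: drop X → WIN!
col 3: drop X → no win
col 4: drop X → no win
col 5: drop X → no win
col 6: drop X → no win

Answer: 2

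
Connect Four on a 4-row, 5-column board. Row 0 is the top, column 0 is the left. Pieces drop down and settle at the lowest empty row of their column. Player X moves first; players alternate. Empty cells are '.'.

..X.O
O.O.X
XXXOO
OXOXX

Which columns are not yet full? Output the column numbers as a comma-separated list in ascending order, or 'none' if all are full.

col 0: top cell = '.' → open
col 1: top cell = '.' → open
col 2: top cell = 'X' → FULL
col 3: top cell = '.' → open
col 4: top cell = 'O' → FULL

Answer: 0,1,3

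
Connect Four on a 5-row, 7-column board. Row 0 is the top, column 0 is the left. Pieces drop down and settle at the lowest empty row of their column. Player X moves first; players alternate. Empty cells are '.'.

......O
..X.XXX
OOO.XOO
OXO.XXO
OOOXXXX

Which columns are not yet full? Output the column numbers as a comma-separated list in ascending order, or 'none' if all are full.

col 0: top cell = '.' → open
col 1: top cell = '.' → open
col 2: top cell = '.' → open
col 3: top cell = '.' → open
col 4: top cell = '.' → open
col 5: top cell = '.' → open
col 6: top cell = 'O' → FULL

Answer: 0,1,2,3,4,5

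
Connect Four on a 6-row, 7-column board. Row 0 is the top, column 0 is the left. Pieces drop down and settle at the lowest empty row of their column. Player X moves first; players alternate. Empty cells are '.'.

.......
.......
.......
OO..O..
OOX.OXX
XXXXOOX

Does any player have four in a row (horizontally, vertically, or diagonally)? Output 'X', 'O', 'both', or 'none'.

X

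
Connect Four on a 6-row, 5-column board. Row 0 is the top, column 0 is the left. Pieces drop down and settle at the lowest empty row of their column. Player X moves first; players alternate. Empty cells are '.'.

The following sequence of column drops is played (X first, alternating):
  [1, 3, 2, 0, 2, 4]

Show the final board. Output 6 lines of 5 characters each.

Move 1: X drops in col 1, lands at row 5
Move 2: O drops in col 3, lands at row 5
Move 3: X drops in col 2, lands at row 5
Move 4: O drops in col 0, lands at row 5
Move 5: X drops in col 2, lands at row 4
Move 6: O drops in col 4, lands at row 5

Answer: .....
.....
.....
.....
..X..
OXXOO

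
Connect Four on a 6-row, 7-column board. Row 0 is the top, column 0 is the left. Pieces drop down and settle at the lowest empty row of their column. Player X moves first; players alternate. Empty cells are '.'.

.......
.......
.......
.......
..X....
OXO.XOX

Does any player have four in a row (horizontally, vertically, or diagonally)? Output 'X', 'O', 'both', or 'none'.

none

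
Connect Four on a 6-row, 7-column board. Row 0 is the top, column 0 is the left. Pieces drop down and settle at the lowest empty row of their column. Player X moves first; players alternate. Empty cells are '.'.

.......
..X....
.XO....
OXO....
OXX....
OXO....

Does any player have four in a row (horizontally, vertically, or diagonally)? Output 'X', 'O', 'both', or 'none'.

X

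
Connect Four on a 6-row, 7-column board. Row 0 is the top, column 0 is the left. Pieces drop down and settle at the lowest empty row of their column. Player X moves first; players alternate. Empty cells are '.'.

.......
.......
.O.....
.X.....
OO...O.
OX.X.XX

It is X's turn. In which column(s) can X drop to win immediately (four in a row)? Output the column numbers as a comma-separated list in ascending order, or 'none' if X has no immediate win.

col 0: drop X → no win
col 1: drop X → no win
col 2: drop X → no win
col 3: drop X → no win
col 4: drop X → WIN!
col 5: drop X → no win
col 6: drop X → no win

Answer: 4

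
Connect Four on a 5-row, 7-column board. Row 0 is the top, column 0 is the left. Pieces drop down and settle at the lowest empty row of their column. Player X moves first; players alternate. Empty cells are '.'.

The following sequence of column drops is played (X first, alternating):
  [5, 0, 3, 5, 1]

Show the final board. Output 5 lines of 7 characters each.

Answer: .......
.......
.......
.....O.
OX.X.X.

Derivation:
Move 1: X drops in col 5, lands at row 4
Move 2: O drops in col 0, lands at row 4
Move 3: X drops in col 3, lands at row 4
Move 4: O drops in col 5, lands at row 3
Move 5: X drops in col 1, lands at row 4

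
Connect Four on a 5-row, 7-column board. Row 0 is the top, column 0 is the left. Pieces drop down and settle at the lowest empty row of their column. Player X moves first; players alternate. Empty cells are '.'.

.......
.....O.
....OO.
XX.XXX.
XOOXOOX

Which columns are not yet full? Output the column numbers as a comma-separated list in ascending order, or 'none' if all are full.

Answer: 0,1,2,3,4,5,6

Derivation:
col 0: top cell = '.' → open
col 1: top cell = '.' → open
col 2: top cell = '.' → open
col 3: top cell = '.' → open
col 4: top cell = '.' → open
col 5: top cell = '.' → open
col 6: top cell = '.' → open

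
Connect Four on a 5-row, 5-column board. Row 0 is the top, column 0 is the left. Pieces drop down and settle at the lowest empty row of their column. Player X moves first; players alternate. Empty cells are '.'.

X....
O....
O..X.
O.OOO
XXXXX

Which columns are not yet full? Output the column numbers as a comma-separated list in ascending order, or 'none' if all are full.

col 0: top cell = 'X' → FULL
col 1: top cell = '.' → open
col 2: top cell = '.' → open
col 3: top cell = '.' → open
col 4: top cell = '.' → open

Answer: 1,2,3,4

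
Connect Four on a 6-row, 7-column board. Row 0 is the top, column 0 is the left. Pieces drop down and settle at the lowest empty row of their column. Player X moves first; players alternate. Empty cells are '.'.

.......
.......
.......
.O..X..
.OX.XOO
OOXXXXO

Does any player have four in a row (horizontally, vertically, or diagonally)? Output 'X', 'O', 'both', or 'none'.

X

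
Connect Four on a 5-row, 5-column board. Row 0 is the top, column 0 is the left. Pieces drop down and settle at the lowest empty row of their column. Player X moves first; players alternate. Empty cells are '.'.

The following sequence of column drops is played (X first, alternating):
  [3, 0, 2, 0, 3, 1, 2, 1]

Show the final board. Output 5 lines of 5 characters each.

Answer: .....
.....
.....
OOXX.
OOXX.

Derivation:
Move 1: X drops in col 3, lands at row 4
Move 2: O drops in col 0, lands at row 4
Move 3: X drops in col 2, lands at row 4
Move 4: O drops in col 0, lands at row 3
Move 5: X drops in col 3, lands at row 3
Move 6: O drops in col 1, lands at row 4
Move 7: X drops in col 2, lands at row 3
Move 8: O drops in col 1, lands at row 3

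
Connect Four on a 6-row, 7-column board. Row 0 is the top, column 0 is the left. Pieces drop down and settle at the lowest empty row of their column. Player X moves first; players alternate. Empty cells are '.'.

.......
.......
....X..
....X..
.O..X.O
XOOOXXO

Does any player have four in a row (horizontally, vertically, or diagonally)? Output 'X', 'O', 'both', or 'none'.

X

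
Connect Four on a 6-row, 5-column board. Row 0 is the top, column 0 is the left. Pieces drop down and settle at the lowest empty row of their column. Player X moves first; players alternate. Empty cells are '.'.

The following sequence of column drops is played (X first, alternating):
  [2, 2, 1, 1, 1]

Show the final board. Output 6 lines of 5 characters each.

Move 1: X drops in col 2, lands at row 5
Move 2: O drops in col 2, lands at row 4
Move 3: X drops in col 1, lands at row 5
Move 4: O drops in col 1, lands at row 4
Move 5: X drops in col 1, lands at row 3

Answer: .....
.....
.....
.X...
.OO..
.XX..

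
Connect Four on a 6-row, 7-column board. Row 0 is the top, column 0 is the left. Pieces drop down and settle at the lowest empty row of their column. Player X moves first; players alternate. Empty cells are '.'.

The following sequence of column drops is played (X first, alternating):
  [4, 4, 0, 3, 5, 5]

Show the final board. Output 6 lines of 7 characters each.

Move 1: X drops in col 4, lands at row 5
Move 2: O drops in col 4, lands at row 4
Move 3: X drops in col 0, lands at row 5
Move 4: O drops in col 3, lands at row 5
Move 5: X drops in col 5, lands at row 5
Move 6: O drops in col 5, lands at row 4

Answer: .......
.......
.......
.......
....OO.
X..OXX.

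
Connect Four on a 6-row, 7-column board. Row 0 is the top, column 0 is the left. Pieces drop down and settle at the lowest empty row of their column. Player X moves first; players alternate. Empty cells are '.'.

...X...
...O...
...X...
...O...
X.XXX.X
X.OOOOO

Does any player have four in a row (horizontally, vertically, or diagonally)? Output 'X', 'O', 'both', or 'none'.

O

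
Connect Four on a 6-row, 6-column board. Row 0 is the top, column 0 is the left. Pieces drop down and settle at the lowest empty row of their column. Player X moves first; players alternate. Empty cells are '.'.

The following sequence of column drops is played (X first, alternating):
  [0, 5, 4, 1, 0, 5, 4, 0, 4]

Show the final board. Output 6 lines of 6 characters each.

Answer: ......
......
......
O...X.
X...XO
XO..XO

Derivation:
Move 1: X drops in col 0, lands at row 5
Move 2: O drops in col 5, lands at row 5
Move 3: X drops in col 4, lands at row 5
Move 4: O drops in col 1, lands at row 5
Move 5: X drops in col 0, lands at row 4
Move 6: O drops in col 5, lands at row 4
Move 7: X drops in col 4, lands at row 4
Move 8: O drops in col 0, lands at row 3
Move 9: X drops in col 4, lands at row 3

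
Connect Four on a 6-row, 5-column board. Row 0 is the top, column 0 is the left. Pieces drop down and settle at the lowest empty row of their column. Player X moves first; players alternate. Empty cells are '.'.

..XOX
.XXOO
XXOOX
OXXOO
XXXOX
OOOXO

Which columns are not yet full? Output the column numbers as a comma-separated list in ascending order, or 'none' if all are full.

Answer: 0,1

Derivation:
col 0: top cell = '.' → open
col 1: top cell = '.' → open
col 2: top cell = 'X' → FULL
col 3: top cell = 'O' → FULL
col 4: top cell = 'X' → FULL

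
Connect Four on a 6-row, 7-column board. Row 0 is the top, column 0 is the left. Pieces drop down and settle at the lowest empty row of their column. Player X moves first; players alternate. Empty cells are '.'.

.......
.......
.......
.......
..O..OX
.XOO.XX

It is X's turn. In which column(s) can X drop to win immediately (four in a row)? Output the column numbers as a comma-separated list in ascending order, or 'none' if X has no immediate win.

col 0: drop X → no win
col 1: drop X → no win
col 2: drop X → no win
col 3: drop X → no win
col 4: drop X → no win
col 5: drop X → no win
col 6: drop X → no win

Answer: none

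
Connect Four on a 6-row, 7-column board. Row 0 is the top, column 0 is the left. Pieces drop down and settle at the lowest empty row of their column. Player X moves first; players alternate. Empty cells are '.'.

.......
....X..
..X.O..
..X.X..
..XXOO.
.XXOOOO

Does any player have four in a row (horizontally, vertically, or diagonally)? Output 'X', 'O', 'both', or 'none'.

both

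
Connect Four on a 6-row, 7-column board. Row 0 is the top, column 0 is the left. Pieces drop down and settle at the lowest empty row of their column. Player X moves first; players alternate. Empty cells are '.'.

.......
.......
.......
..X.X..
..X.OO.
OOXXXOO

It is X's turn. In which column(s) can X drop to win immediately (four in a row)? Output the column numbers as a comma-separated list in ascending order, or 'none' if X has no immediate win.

col 0: drop X → no win
col 1: drop X → no win
col 2: drop X → WIN!
col 3: drop X → no win
col 4: drop X → no win
col 5: drop X → no win
col 6: drop X → no win

Answer: 2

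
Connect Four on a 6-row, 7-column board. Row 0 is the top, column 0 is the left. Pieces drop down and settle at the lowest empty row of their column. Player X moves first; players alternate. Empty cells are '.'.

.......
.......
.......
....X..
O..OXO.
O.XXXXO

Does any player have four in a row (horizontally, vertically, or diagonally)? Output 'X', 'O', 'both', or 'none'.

X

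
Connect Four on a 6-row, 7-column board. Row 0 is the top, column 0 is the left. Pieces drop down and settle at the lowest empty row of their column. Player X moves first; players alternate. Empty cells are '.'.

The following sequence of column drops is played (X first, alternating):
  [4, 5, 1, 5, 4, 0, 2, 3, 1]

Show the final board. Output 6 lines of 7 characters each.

Answer: .......
.......
.......
.......
.X..XO.
OXXOXO.

Derivation:
Move 1: X drops in col 4, lands at row 5
Move 2: O drops in col 5, lands at row 5
Move 3: X drops in col 1, lands at row 5
Move 4: O drops in col 5, lands at row 4
Move 5: X drops in col 4, lands at row 4
Move 6: O drops in col 0, lands at row 5
Move 7: X drops in col 2, lands at row 5
Move 8: O drops in col 3, lands at row 5
Move 9: X drops in col 1, lands at row 4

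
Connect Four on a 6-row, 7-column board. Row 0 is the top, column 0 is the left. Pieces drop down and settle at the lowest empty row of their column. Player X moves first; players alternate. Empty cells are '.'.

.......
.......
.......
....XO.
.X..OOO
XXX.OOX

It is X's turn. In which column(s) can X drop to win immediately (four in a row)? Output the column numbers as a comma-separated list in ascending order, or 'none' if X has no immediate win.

col 0: drop X → no win
col 1: drop X → no win
col 2: drop X → no win
col 3: drop X → WIN!
col 4: drop X → no win
col 5: drop X → no win
col 6: drop X → no win

Answer: 3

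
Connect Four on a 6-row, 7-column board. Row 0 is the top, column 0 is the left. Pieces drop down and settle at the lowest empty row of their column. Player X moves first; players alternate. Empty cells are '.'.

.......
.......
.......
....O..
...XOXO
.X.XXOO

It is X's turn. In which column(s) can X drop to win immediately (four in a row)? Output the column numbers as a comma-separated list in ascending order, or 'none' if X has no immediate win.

col 0: drop X → no win
col 1: drop X → no win
col 2: drop X → WIN!
col 3: drop X → no win
col 4: drop X → no win
col 5: drop X → no win
col 6: drop X → no win

Answer: 2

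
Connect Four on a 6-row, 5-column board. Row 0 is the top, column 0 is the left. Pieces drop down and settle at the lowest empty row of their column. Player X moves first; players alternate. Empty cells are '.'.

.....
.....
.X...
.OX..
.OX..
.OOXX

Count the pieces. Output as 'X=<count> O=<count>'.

X=5 O=4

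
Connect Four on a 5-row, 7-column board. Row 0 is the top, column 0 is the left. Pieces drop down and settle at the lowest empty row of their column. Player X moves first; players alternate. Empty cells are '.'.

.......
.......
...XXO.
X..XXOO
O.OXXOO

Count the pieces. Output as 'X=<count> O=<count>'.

X=7 O=7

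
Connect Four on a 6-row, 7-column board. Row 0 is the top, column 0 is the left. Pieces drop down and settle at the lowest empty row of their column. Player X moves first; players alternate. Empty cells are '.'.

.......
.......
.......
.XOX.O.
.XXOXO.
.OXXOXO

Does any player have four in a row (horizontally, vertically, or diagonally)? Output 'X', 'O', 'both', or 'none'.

none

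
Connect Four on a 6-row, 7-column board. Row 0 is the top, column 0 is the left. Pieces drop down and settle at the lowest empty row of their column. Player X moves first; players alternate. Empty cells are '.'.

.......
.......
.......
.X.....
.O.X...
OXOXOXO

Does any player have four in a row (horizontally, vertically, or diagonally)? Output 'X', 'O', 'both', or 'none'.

none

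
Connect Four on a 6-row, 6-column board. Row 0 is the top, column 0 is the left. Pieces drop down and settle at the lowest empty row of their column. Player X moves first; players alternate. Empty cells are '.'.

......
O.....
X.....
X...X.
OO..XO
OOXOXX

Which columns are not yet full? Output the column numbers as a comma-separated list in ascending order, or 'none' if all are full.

Answer: 0,1,2,3,4,5

Derivation:
col 0: top cell = '.' → open
col 1: top cell = '.' → open
col 2: top cell = '.' → open
col 3: top cell = '.' → open
col 4: top cell = '.' → open
col 5: top cell = '.' → open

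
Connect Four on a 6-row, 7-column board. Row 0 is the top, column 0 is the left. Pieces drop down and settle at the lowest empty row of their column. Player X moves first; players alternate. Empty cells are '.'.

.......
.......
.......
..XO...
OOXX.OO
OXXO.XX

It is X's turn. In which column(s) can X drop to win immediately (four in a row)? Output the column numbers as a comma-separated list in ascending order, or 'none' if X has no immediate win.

col 0: drop X → no win
col 1: drop X → no win
col 2: drop X → WIN!
col 3: drop X → no win
col 4: drop X → no win
col 5: drop X → no win
col 6: drop X → no win

Answer: 2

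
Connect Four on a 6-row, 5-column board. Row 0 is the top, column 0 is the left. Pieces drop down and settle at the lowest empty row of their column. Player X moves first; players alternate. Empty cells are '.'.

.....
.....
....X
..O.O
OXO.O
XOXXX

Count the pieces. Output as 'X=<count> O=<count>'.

X=6 O=6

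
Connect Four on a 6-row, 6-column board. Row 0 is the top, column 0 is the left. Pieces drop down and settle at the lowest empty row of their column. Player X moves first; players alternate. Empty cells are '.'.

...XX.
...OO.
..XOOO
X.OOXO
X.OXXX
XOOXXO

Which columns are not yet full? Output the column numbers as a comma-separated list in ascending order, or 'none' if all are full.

col 0: top cell = '.' → open
col 1: top cell = '.' → open
col 2: top cell = '.' → open
col 3: top cell = 'X' → FULL
col 4: top cell = 'X' → FULL
col 5: top cell = '.' → open

Answer: 0,1,2,5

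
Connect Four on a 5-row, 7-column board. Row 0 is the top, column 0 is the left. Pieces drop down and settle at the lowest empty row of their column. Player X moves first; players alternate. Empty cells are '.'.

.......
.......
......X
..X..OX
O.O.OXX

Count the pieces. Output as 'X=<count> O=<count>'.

X=5 O=4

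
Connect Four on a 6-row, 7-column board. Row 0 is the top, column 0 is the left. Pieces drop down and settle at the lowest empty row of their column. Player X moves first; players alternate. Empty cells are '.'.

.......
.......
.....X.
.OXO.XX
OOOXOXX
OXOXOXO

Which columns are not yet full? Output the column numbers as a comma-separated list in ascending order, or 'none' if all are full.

col 0: top cell = '.' → open
col 1: top cell = '.' → open
col 2: top cell = '.' → open
col 3: top cell = '.' → open
col 4: top cell = '.' → open
col 5: top cell = '.' → open
col 6: top cell = '.' → open

Answer: 0,1,2,3,4,5,6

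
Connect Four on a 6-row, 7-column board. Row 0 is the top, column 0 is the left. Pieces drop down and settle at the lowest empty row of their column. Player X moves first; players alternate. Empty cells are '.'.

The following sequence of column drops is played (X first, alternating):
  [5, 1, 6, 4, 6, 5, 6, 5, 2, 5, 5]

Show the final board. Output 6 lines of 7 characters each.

Answer: .......
.....X.
.....O.
.....OX
.....OX
.OX.OXX

Derivation:
Move 1: X drops in col 5, lands at row 5
Move 2: O drops in col 1, lands at row 5
Move 3: X drops in col 6, lands at row 5
Move 4: O drops in col 4, lands at row 5
Move 5: X drops in col 6, lands at row 4
Move 6: O drops in col 5, lands at row 4
Move 7: X drops in col 6, lands at row 3
Move 8: O drops in col 5, lands at row 3
Move 9: X drops in col 2, lands at row 5
Move 10: O drops in col 5, lands at row 2
Move 11: X drops in col 5, lands at row 1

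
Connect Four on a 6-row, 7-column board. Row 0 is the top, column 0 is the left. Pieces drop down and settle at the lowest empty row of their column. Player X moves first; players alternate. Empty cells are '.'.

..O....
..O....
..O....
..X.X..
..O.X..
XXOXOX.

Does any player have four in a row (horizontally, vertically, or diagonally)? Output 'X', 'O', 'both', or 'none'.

none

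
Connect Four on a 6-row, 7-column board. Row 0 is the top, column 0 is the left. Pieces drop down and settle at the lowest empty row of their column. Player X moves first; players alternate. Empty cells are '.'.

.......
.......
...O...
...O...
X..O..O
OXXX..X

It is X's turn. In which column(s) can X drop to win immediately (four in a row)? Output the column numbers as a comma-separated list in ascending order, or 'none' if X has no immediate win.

Answer: 4

Derivation:
col 0: drop X → no win
col 1: drop X → no win
col 2: drop X → no win
col 3: drop X → no win
col 4: drop X → WIN!
col 5: drop X → no win
col 6: drop X → no win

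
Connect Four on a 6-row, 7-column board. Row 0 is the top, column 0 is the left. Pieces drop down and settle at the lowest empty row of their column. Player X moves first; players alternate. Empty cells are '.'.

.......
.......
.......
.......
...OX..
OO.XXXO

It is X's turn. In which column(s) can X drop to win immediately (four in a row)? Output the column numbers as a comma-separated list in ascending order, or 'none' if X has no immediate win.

col 0: drop X → no win
col 1: drop X → no win
col 2: drop X → WIN!
col 3: drop X → no win
col 4: drop X → no win
col 5: drop X → no win
col 6: drop X → no win

Answer: 2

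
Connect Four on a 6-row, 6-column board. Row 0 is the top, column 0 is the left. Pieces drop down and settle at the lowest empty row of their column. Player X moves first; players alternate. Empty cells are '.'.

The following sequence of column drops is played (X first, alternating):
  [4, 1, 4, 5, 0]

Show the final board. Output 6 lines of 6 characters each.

Move 1: X drops in col 4, lands at row 5
Move 2: O drops in col 1, lands at row 5
Move 3: X drops in col 4, lands at row 4
Move 4: O drops in col 5, lands at row 5
Move 5: X drops in col 0, lands at row 5

Answer: ......
......
......
......
....X.
XO..XO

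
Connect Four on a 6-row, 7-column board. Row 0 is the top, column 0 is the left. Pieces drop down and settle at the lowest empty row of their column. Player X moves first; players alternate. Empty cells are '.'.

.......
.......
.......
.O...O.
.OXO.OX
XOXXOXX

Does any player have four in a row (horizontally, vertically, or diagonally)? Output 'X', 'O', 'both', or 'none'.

none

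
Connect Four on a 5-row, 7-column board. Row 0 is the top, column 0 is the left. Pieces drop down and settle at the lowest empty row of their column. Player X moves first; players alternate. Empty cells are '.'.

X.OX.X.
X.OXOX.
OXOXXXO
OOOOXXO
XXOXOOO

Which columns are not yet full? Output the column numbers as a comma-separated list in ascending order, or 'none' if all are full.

col 0: top cell = 'X' → FULL
col 1: top cell = '.' → open
col 2: top cell = 'O' → FULL
col 3: top cell = 'X' → FULL
col 4: top cell = '.' → open
col 5: top cell = 'X' → FULL
col 6: top cell = '.' → open

Answer: 1,4,6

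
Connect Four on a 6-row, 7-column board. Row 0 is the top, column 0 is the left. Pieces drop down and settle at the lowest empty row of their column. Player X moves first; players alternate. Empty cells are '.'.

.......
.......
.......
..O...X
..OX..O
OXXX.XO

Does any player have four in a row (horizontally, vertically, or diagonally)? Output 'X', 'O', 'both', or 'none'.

none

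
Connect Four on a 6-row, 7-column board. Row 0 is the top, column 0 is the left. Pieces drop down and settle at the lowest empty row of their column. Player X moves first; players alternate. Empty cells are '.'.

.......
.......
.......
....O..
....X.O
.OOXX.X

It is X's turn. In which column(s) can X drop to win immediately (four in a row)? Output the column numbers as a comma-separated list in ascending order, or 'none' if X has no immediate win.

col 0: drop X → no win
col 1: drop X → no win
col 2: drop X → no win
col 3: drop X → no win
col 4: drop X → no win
col 5: drop X → WIN!
col 6: drop X → no win

Answer: 5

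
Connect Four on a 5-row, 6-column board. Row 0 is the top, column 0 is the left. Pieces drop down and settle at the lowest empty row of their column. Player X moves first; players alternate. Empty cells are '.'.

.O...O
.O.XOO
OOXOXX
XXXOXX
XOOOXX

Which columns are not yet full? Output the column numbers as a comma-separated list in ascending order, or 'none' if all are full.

Answer: 0,2,3,4

Derivation:
col 0: top cell = '.' → open
col 1: top cell = 'O' → FULL
col 2: top cell = '.' → open
col 3: top cell = '.' → open
col 4: top cell = '.' → open
col 5: top cell = 'O' → FULL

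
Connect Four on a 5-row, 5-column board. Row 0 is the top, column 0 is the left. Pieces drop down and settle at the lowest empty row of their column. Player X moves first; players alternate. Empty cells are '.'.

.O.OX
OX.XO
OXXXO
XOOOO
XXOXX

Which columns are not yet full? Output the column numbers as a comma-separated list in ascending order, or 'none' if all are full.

Answer: 0,2

Derivation:
col 0: top cell = '.' → open
col 1: top cell = 'O' → FULL
col 2: top cell = '.' → open
col 3: top cell = 'O' → FULL
col 4: top cell = 'X' → FULL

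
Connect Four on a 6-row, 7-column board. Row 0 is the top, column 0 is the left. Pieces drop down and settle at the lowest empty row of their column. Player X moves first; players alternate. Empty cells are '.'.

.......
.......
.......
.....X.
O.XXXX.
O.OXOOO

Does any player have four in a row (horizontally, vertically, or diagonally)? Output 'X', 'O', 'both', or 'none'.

X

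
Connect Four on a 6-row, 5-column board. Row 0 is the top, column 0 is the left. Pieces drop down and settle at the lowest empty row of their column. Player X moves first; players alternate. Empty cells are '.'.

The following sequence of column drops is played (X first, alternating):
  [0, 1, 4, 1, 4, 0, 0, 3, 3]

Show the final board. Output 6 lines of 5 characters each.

Move 1: X drops in col 0, lands at row 5
Move 2: O drops in col 1, lands at row 5
Move 3: X drops in col 4, lands at row 5
Move 4: O drops in col 1, lands at row 4
Move 5: X drops in col 4, lands at row 4
Move 6: O drops in col 0, lands at row 4
Move 7: X drops in col 0, lands at row 3
Move 8: O drops in col 3, lands at row 5
Move 9: X drops in col 3, lands at row 4

Answer: .....
.....
.....
X....
OO.XX
XO.OX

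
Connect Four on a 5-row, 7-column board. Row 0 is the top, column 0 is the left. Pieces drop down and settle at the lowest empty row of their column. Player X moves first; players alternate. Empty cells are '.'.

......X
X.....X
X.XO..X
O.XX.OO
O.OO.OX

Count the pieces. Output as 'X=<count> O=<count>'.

X=9 O=8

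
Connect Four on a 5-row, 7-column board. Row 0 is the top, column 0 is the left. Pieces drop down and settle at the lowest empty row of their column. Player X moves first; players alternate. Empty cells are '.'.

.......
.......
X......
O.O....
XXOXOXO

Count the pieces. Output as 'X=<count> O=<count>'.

X=5 O=5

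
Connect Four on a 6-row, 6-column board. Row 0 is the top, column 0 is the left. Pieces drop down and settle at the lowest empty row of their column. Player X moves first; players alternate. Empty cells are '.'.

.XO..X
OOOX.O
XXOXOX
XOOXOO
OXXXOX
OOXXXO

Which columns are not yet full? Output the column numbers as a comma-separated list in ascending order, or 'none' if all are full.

Answer: 0,3,4

Derivation:
col 0: top cell = '.' → open
col 1: top cell = 'X' → FULL
col 2: top cell = 'O' → FULL
col 3: top cell = '.' → open
col 4: top cell = '.' → open
col 5: top cell = 'X' → FULL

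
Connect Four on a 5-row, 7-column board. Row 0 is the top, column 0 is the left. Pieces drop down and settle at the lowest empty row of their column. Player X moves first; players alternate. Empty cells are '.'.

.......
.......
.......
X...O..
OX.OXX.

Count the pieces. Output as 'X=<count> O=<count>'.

X=4 O=3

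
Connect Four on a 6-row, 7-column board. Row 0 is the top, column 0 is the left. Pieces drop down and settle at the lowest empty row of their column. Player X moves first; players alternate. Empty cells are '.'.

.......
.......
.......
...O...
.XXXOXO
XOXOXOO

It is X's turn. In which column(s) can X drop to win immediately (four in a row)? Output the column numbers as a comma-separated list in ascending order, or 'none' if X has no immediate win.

Answer: 0

Derivation:
col 0: drop X → WIN!
col 1: drop X → no win
col 2: drop X → no win
col 3: drop X → no win
col 4: drop X → no win
col 5: drop X → no win
col 6: drop X → no win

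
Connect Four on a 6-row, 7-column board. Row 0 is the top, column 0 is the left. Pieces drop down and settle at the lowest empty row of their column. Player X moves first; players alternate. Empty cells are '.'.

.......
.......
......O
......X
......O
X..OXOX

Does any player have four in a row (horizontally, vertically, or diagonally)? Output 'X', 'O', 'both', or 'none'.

none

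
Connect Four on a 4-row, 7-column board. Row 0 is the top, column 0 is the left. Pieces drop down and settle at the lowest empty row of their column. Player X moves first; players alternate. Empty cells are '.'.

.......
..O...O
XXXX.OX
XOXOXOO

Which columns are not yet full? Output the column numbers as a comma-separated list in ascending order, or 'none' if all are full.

col 0: top cell = '.' → open
col 1: top cell = '.' → open
col 2: top cell = '.' → open
col 3: top cell = '.' → open
col 4: top cell = '.' → open
col 5: top cell = '.' → open
col 6: top cell = '.' → open

Answer: 0,1,2,3,4,5,6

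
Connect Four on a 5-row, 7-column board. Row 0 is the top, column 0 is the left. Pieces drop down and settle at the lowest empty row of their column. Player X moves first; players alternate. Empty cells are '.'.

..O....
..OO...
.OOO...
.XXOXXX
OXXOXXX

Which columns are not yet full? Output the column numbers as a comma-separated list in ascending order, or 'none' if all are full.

col 0: top cell = '.' → open
col 1: top cell = '.' → open
col 2: top cell = 'O' → FULL
col 3: top cell = '.' → open
col 4: top cell = '.' → open
col 5: top cell = '.' → open
col 6: top cell = '.' → open

Answer: 0,1,3,4,5,6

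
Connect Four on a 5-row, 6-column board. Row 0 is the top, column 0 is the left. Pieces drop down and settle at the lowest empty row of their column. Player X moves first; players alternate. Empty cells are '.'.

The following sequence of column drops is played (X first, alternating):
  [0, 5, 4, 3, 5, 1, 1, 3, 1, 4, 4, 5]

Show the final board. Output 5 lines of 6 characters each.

Move 1: X drops in col 0, lands at row 4
Move 2: O drops in col 5, lands at row 4
Move 3: X drops in col 4, lands at row 4
Move 4: O drops in col 3, lands at row 4
Move 5: X drops in col 5, lands at row 3
Move 6: O drops in col 1, lands at row 4
Move 7: X drops in col 1, lands at row 3
Move 8: O drops in col 3, lands at row 3
Move 9: X drops in col 1, lands at row 2
Move 10: O drops in col 4, lands at row 3
Move 11: X drops in col 4, lands at row 2
Move 12: O drops in col 5, lands at row 2

Answer: ......
......
.X..XO
.X.OOX
XO.OXO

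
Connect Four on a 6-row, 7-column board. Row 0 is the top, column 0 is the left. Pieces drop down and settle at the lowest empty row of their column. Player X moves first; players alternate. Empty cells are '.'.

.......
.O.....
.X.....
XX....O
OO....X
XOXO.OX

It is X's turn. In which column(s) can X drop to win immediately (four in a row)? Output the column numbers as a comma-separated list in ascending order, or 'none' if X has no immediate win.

Answer: none

Derivation:
col 0: drop X → no win
col 1: drop X → no win
col 2: drop X → no win
col 3: drop X → no win
col 4: drop X → no win
col 5: drop X → no win
col 6: drop X → no win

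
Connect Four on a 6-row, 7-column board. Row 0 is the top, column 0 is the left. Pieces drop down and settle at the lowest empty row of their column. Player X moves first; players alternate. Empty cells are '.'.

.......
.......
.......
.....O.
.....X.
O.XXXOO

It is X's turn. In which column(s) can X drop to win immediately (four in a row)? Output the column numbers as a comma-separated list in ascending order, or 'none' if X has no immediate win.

Answer: 1

Derivation:
col 0: drop X → no win
col 1: drop X → WIN!
col 2: drop X → no win
col 3: drop X → no win
col 4: drop X → no win
col 5: drop X → no win
col 6: drop X → no win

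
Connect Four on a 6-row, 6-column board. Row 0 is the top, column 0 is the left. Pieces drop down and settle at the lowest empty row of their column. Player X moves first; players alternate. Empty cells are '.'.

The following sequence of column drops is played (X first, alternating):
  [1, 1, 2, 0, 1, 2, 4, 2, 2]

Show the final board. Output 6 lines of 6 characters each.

Answer: ......
......
..X...
.XO...
.OO...
OXX.X.

Derivation:
Move 1: X drops in col 1, lands at row 5
Move 2: O drops in col 1, lands at row 4
Move 3: X drops in col 2, lands at row 5
Move 4: O drops in col 0, lands at row 5
Move 5: X drops in col 1, lands at row 3
Move 6: O drops in col 2, lands at row 4
Move 7: X drops in col 4, lands at row 5
Move 8: O drops in col 2, lands at row 3
Move 9: X drops in col 2, lands at row 2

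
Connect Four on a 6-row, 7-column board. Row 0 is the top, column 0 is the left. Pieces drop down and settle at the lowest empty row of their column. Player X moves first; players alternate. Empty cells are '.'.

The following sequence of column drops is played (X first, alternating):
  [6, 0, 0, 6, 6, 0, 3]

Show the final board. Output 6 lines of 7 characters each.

Move 1: X drops in col 6, lands at row 5
Move 2: O drops in col 0, lands at row 5
Move 3: X drops in col 0, lands at row 4
Move 4: O drops in col 6, lands at row 4
Move 5: X drops in col 6, lands at row 3
Move 6: O drops in col 0, lands at row 3
Move 7: X drops in col 3, lands at row 5

Answer: .......
.......
.......
O.....X
X.....O
O..X..X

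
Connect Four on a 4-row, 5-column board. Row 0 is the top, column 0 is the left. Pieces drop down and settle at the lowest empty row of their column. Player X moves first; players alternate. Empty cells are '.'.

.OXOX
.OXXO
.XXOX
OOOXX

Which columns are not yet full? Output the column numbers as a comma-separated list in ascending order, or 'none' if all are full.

Answer: 0

Derivation:
col 0: top cell = '.' → open
col 1: top cell = 'O' → FULL
col 2: top cell = 'X' → FULL
col 3: top cell = 'O' → FULL
col 4: top cell = 'X' → FULL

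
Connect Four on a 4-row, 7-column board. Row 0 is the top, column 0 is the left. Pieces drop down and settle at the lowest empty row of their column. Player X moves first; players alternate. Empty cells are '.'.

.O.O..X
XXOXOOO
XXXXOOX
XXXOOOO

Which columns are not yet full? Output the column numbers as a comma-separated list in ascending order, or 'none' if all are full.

Answer: 0,2,4,5

Derivation:
col 0: top cell = '.' → open
col 1: top cell = 'O' → FULL
col 2: top cell = '.' → open
col 3: top cell = 'O' → FULL
col 4: top cell = '.' → open
col 5: top cell = '.' → open
col 6: top cell = 'X' → FULL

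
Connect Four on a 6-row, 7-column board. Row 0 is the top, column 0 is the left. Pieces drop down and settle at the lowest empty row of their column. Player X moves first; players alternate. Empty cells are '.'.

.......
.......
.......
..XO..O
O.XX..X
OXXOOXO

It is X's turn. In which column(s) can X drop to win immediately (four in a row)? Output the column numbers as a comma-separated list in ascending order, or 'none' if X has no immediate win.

col 0: drop X → no win
col 1: drop X → no win
col 2: drop X → WIN!
col 3: drop X → no win
col 4: drop X → no win
col 5: drop X → no win
col 6: drop X → no win

Answer: 2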